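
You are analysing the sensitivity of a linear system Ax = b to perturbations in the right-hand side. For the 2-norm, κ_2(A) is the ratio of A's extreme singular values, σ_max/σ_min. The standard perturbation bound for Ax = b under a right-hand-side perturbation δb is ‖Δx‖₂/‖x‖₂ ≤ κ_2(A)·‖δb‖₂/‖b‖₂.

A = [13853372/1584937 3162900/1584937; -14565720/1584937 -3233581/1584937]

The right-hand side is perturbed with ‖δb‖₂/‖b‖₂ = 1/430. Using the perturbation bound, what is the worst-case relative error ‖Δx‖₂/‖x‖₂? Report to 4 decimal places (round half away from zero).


form AᵀA = [480471004624/2986950409 108104953320/2986950409; 108104953320/2986950409 24328159921/2986950409] with trace 300296945/1776889 and determinant 456976/1776889
λ_max, λ_min = (300296945/1776889 ± √90175007193822369/3157334518321)/2 = 169, 2704/1776889
κ = σ_max/σ_min = 13/(52/1333) = 333.2500
worst-case relative error ≤ 333.2500 × 1/430 = 0.7750

0.7750


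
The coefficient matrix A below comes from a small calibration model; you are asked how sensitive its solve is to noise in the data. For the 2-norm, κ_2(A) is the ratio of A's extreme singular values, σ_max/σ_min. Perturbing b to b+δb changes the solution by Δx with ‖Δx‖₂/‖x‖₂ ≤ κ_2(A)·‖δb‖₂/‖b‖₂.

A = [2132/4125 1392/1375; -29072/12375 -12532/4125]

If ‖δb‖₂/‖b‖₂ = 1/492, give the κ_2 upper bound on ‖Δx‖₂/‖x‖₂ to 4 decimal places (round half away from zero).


0.0402

M = AᵀA = [1417744/245025 625664/81675; 625664/81675 279184/27225]. tr(M)=157216/9801, det(M)=6400/9801
λ_max, λ_min = (157216/9801 ± √24465965056/96059601)/2 = 16, 400/9801
so κ_2 = √(16 / (400/9801)) = 19.8000
worst-case relative error ≤ 19.8000 × 1/492 = 0.0402


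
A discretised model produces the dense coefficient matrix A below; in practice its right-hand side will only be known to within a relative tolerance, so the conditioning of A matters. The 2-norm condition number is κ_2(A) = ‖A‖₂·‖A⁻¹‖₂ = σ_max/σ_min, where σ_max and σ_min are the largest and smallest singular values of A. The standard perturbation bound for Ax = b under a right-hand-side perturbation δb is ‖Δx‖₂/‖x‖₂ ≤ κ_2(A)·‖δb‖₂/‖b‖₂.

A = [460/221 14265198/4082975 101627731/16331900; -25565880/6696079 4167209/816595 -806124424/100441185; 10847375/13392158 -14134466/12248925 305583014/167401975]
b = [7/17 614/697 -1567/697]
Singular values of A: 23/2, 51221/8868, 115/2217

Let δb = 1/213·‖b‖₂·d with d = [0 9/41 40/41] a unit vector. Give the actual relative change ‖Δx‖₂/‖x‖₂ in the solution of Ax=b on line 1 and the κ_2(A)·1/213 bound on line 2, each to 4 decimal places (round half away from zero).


largest singular value 23/2, smallest 115/2217
κ = σ_max/σ_min = (23/2)/(115/2217) = 221.7000
bound on ‖Δx‖/‖x‖: κ·ε = 221.7000·1/213 = 1.0408
solve Ax = b  →  x = [35.5572 4.3409 -14.2648]
‖b‖ = 2.4495, ‖x‖ = 38.5570
re-solving with b+δb shifts x by Δx of norm 0.2217
dividing the unrounded norms, ‖Δx‖/‖x‖ = 0.0057
realised/bound (from unrounded values) ≈ 0.0055

0.0057
1.0408


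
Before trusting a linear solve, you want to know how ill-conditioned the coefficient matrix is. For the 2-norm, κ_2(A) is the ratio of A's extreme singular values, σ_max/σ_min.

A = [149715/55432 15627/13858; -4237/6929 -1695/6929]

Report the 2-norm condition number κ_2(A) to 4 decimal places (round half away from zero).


312.0000

form AᵀA = [14017561/1827904 1460145/456976; 1460145/456976 152109/114244] with trace 97345/10816 and determinant 9/10816
eigenvalues of AᵀA: λ = (tr ± √(tr²−4·det))/2 = 9, 1/10816
so κ_2 = √(9 / (1/10816)) = 312.0000


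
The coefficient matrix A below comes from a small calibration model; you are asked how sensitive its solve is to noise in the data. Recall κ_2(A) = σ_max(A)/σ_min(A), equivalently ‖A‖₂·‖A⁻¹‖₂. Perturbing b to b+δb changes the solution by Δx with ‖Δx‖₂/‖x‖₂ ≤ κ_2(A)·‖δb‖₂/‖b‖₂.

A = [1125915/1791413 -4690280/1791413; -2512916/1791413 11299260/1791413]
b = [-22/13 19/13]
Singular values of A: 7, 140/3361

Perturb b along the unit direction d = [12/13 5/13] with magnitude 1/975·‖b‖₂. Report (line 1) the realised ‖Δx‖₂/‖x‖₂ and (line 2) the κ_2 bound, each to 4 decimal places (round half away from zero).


σ_max = 7, σ_min = 140/3361
condition number: 7 ÷ (140/3361) = 168.0500
bound on ‖Δx‖/‖x‖: κ·ε = 168.0500·1/975 = 0.1724
solve Ax = b  →  x = [-23.4843 -4.9911]
2-norm of b is 2.2361; of x, 24.0088
with δb = [0.0021 0.0009], A·Δx = δb → ‖Δx‖ = 0.0551
relative error = 0.0023
realised/bound (from unrounded values) ≈ 0.0133

0.0023
0.1724


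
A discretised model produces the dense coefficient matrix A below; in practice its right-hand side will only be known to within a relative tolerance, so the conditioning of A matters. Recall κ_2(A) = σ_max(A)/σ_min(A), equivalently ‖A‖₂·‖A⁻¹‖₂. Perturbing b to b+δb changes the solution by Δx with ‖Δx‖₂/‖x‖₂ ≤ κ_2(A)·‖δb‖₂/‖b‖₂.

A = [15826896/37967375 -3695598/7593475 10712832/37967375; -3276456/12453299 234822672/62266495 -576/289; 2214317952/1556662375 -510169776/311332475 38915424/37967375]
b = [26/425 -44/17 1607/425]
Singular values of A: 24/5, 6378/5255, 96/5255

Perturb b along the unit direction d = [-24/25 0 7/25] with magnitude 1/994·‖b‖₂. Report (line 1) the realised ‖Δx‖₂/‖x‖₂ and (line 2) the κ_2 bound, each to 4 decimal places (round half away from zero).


0.0046
0.2643

from the listed singular values, σ₁ = 24/5, σ_n = 96/5255
condition number: (24/5) ÷ (96/5255) = 262.7500
perturbation bound = 262.7500·1/994 = 0.2643
solve Ax = b  →  x = [-3.8855 24.7759 48.6918]
2-norm of b is 4.5826; of x, 54.7707
Δx = A⁻¹·δb where δb = 1/994·4.5826·d; ‖Δx‖ = 0.2524
relative error = 0.0046
realised/bound (from unrounded values) ≈ 0.0174


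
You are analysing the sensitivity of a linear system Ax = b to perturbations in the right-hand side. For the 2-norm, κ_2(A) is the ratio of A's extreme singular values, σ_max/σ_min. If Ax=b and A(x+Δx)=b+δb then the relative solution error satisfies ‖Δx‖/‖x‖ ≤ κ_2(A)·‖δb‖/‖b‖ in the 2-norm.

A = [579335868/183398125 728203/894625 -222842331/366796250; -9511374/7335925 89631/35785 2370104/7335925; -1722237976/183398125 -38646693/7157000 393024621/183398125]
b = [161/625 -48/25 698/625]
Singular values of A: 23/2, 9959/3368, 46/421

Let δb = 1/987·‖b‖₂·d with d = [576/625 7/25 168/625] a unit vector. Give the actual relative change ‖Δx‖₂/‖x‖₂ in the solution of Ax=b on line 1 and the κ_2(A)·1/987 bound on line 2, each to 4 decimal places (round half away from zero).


σ_max = 23/2, σ_min = 46/421
condition number: (23/2) ÷ (46/421) = 105.2500
perturbation bound = 105.2500·1/987 = 0.1066
solve Ax = b  →  x = [0.2357 -0.6377 -0.0530]
‖b‖₂ = 2.2361 and ‖x‖₂ = 0.6819
re-solving with b+δb shifts x by Δx of norm 0.0207
relative error = 0.0304
tightness: 0.0304 against a bound of 0.1066 (unrounded ratio ≈ 0.2851)

0.0304
0.1066


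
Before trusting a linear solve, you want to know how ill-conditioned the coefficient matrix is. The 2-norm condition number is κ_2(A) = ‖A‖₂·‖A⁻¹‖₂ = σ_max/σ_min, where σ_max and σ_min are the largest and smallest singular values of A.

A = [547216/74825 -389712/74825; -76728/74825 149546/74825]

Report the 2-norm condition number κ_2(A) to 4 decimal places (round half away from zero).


9.1250

M = AᵀA = [36327488/666125 -26737776/666125; -26737776/666125 20730452/666125]. tr(M)=11411588/133225, det(M)=286557184/3330625
solving λ² − 11411588/133225·λ + 286557184/3330625 = 0 gives λ = 2116/25, 135424/133225
κ = σ_max/σ_min = (46/5)/(368/365) = 9.1250


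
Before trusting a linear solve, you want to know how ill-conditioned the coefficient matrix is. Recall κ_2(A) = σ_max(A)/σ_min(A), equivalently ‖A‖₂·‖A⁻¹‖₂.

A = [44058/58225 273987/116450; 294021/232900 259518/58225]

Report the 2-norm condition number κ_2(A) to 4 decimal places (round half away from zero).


68.5000

AᵀA = [81319077/37538000 34756533/4692250; 34756533/4692250 238385637/9384500]; tr = 8278893/300304, det = 194481/1201216
solving λ² − 8278893/300304·λ + 194481/1201216 = 0 gives λ = 441/16, 441/75076
so κ_2 = √((441/16) / (441/75076)) = 68.5000


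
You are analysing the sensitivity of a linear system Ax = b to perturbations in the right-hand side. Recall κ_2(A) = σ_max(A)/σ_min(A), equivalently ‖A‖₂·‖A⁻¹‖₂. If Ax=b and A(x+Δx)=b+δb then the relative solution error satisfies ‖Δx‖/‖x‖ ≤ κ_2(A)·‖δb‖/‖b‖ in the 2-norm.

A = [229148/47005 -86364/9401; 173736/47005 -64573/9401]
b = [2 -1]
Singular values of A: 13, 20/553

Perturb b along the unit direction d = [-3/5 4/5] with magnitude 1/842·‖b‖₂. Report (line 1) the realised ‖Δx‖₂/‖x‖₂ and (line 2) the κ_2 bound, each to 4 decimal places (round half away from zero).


0.0013
0.4269

from the listed singular values, σ₁ = 13, σ_n = 20/553
κ = σ_max/σ_min = 13/(20/553) = 359.4500
perturbation bound = 359.4500·1/842 = 0.4269
solve Ax = b  →  x = [-48.7579 -26.0914]
‖b‖₂ = 2.2361 and ‖x‖₂ = 55.3001
re-solving with b+δb shifts x by Δx of norm 0.0734
realised ‖Δx‖/‖x‖ = 0.0013
so the bound overstates the realised error by a factor of ≈ 321.5022 (computed from the unrounded values)


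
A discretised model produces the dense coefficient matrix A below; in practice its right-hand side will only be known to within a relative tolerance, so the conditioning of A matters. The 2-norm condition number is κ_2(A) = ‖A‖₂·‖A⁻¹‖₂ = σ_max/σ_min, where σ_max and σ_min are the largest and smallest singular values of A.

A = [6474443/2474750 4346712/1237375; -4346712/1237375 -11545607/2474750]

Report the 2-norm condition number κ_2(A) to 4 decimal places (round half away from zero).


AᵀA = [4699761320161/244975502500 1566559351512/61243875625; 1566559351512/61243875625 8355066473689/244975502500]; tr = 261096555877/4899510050, det = 28398241/1567843216
eigenvalues of AᵀA: λ = (tr ± √(tr²−4·det))/2 = 5329/100, 133225/391960804
σ_max=√(5329/100)=(73/10), σ_min=√(133225/391960804)=(365/19798) → κ = 395.9600

395.9600


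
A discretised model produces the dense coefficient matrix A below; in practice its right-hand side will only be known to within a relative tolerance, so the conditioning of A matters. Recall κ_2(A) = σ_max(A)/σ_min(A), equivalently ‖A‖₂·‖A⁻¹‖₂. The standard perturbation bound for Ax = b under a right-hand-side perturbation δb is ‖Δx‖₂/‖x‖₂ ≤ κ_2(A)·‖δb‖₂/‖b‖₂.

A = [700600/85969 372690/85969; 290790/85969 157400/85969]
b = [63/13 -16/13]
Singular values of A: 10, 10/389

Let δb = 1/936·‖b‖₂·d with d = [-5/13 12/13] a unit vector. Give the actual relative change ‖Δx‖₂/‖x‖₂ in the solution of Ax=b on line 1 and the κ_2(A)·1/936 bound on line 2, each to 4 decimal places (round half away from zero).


from the listed singular values, σ₁ = 10, σ_n = 10/389
κ_2(A) = 10 / (10/389) = 389.0000
perturbation bound = 389.0000·1/936 = 0.4156
solve Ax = b  →  x = [55.2706 -102.7824]
2-norm of b is 5.0000; of x, 116.7007
re-solving with b+δb shifts x by Δx of norm 0.2078
relative error = 0.0018
tightness: 0.0018 against a bound of 0.4156 (unrounded ratio ≈ 0.0043)

0.0018
0.4156


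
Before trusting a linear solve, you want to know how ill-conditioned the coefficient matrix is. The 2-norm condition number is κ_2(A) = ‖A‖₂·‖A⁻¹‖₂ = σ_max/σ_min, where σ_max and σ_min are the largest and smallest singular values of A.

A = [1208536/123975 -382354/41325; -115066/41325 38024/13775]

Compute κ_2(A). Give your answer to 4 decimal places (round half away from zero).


AᵀA = [2527553476/24591681 -802345600/8197227; -802345600/8197227 254731204/2732409]; tr = 5731432/29241, det = 38416/29241
solving λ² − 5731432/29241·λ + 38416/29241 = 0 gives λ = 196, 196/29241
κ_2(A) = √(λ_max/λ_min) = √(196 / (196/29241)) = 171.0000

171.0000


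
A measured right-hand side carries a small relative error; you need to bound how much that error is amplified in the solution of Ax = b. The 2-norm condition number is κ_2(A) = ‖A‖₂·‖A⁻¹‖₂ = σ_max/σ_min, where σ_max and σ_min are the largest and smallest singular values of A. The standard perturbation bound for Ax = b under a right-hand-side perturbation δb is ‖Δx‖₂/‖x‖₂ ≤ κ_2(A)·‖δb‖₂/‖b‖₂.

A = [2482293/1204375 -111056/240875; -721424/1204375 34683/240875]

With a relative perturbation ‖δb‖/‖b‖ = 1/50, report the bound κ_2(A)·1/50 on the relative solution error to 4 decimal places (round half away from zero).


AᵀA = [10691569801/2320830625 -481111488/464166125; -481111488/464166125 21658153/92833225]; tr = 6682346/1380625, det = 14641/34515625
λ_max, λ_min = (6682346/1380625 ± √44650513866816/1906125390625)/2 = 121/25, 121/1380625
κ_2(A) = √(λ_max/λ_min) = √((121/25) / (121/1380625)) = 235.0000
κ_2(A)·‖δb‖/‖b‖ = 4.7000

4.7000


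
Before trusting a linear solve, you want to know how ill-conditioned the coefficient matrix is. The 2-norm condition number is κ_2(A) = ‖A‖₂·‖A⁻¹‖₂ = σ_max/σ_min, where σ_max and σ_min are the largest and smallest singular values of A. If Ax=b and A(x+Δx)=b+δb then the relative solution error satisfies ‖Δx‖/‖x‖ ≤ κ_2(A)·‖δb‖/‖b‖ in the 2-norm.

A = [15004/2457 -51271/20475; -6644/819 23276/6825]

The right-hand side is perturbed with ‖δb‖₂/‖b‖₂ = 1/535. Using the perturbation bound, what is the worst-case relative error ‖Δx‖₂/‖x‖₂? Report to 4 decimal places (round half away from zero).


0.4416

form AᵀA = [47877280/464373 -33247412/773955; -33247412/773955 23091277/1289925] with trace 108057961/893025 and determinant 234256/893025
char-poly roots: 121 and 1936/893025
κ = σ_max/σ_min = 11/(44/945) = 236.2500
κ_2(A)·‖δb‖/‖b‖ = 0.4416


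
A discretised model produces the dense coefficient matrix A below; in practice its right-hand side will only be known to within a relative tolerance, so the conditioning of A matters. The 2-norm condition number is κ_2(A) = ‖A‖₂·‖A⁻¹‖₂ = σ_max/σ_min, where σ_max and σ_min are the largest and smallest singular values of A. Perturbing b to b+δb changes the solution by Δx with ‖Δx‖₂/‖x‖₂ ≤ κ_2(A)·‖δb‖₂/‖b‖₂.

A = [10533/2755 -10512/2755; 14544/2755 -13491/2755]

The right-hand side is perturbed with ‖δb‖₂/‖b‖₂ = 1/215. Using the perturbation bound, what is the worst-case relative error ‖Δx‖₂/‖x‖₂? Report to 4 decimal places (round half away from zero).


M = AᵀA = [444789/10469 -423360/10469; -423360/10469 403461/10469]. tr(M)=29250/361, det(M)=729/361
λ_max, λ_min = (29250/361 ± √854509824/130321)/2 = 81, 9/361
κ_2(A) = √(λ_max/λ_min) = √(81 / (9/361)) = 57.0000
perturbation bound = 57.0000·1/215 = 0.2651

0.2651


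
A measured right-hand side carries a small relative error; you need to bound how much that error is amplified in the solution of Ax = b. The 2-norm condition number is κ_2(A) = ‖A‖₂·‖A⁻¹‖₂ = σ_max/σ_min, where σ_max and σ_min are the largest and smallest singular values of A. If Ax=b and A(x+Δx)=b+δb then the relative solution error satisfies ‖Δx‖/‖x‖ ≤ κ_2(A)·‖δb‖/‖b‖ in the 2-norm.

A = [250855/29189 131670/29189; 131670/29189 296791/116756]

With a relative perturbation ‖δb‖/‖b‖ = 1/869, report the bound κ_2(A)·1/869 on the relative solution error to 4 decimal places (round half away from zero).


AᵀA = [277734325/2948089 296191665/5896178; 296191665/5896178 1264625329/47169424]; tr = 19752161/163216, det = 366025/163216
solving λ² − 19752161/163216·λ + 366025/163216 = 0 gives λ = 121, 3025/163216
κ = σ_max/σ_min = 11/(55/404) = 80.8000
bound on ‖Δx‖/‖x‖: κ·ε = 80.8000·1/869 = 0.0930

0.0930


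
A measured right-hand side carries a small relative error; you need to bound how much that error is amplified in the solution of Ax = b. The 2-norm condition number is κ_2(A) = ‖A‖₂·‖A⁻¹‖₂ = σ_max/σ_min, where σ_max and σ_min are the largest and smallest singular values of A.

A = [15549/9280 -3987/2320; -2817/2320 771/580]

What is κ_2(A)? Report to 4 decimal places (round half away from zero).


form AᵀA = [14749569/3444736 -3869775/861184; -3869775/861184 1016289/215296] with trace 36873/4096 and determinant 81/4096
solving λ² − 36873/4096·λ + 81/4096 = 0 gives λ = 9, 9/4096
κ_2(A) = √(λ_max/λ_min) = √(9 / (9/4096)) = 64.0000

64.0000


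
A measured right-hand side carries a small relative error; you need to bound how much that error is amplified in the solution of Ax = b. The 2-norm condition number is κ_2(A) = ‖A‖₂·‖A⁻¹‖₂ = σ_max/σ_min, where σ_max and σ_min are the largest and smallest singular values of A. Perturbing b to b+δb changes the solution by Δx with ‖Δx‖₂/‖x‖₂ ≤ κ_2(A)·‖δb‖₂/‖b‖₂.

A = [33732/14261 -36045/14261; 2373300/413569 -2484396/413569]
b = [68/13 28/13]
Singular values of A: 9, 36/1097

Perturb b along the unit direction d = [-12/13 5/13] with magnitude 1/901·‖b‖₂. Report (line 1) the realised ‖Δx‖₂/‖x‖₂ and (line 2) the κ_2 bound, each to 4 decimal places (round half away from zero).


0.0016
0.3044

from the listed singular values, σ₁ = 9, σ_n = 36/1097
κ = σ_max/σ_min = 9/(36/1097) = 274.2500
κ_2(A)·‖δb‖/‖b‖ = 0.3044
solve Ax = b  →  x = [-87.9579 -84.3831]
2-norm of b is 5.6569; of x, 121.8897
re-solving with b+δb shifts x by Δx of norm 0.1913
dividing the unrounded norms, ‖Δx‖/‖x‖ = 0.0016
so the bound overstates the realised error by a factor of ≈ 193.9253 (computed from the unrounded values)


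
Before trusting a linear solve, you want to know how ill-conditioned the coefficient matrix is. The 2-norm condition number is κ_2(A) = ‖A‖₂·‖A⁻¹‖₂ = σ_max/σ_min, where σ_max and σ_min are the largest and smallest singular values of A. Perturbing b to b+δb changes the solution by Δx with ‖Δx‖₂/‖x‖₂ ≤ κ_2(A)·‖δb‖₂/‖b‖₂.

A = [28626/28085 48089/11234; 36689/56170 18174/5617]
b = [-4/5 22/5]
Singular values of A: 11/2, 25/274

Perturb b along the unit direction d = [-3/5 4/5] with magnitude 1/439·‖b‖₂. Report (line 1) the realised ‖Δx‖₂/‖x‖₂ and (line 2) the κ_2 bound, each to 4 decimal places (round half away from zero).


from the listed singular values, σ₁ = 11/2, σ_n = 25/274
κ = σ_max/σ_min = (11/2)/(25/274) = 60.2800
bound on ‖Δx‖/‖x‖: κ·ε = 60.2800·1/439 = 0.1373
solve Ax = b  →  x = [-42.6909 9.9782]
‖b‖₂ = 4.4721 and ‖x‖₂ = 43.8415
δb = ε·‖b‖·d = [-0.0061 0.0081]; solving A·Δx = δb gives ‖Δx‖ = 0.1117
dividing the unrounded norms, ‖Δx‖/‖x‖ = 0.0025
so the bound overstates the realised error by a factor of ≈ 53.9179 (computed from the unrounded values)

0.0025
0.1373


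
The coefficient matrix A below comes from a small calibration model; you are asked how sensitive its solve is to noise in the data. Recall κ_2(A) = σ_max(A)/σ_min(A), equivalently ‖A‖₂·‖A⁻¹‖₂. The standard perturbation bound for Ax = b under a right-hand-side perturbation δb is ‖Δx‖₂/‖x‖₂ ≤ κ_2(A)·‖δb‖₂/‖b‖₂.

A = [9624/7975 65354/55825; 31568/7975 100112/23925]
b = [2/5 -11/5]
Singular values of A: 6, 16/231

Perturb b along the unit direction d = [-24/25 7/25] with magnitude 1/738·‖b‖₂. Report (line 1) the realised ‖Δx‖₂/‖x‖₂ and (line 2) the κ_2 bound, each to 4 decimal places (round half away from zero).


0.0030
0.1174

largest singular value 6, smallest 16/231
κ_2(A) = 6 / (16/231) = 86.6250
κ_2(A)·‖δb‖/‖b‖ = 0.1174
solve Ax = b  →  x = [10.2249 -10.1983]
‖b‖₂ = 2.2361 and ‖x‖₂ = 14.4413
Δx = A⁻¹·δb where δb = 1/738·2.2361·d; ‖Δx‖ = 0.0437
realised ‖Δx‖/‖x‖ = 0.0030
realised/bound (from unrounded values) ≈ 0.0258


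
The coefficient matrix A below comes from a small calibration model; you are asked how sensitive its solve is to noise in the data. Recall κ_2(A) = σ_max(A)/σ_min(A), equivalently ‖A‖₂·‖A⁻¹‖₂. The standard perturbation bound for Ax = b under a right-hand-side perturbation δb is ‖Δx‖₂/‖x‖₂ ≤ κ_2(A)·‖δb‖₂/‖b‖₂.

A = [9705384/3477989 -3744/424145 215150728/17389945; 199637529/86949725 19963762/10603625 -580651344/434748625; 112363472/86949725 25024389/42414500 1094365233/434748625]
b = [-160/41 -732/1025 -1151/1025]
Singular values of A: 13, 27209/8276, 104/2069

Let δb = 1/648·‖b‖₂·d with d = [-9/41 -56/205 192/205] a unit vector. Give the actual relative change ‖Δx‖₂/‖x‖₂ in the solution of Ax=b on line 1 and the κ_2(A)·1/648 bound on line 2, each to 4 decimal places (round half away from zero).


0.2926
0.3991

from the listed singular values, σ₁ = 13, σ_n = 104/2069
κ = σ_max/σ_min = 13/(104/2069) = 258.6250
κ_2(A)·‖δb‖/‖b‖ = 0.3991
solve Ax = b  →  x = [-0.3049 -0.1825 -0.2468]
2-norm of b is 4.1231; of x, 0.4327
re-solving with b+δb shifts x by Δx of norm 0.1266
relative error = 0.2926
realised/bound (from unrounded values) ≈ 0.7331


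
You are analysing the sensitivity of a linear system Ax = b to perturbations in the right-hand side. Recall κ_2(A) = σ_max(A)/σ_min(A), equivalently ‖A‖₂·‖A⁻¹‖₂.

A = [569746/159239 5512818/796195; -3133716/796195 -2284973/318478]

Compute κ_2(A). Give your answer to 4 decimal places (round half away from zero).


form AᵀA = [21326324116/753777025 7991836182/150755405; 7991836182/150755405 299752900681/3015108100] with trace 266476261/2086580 and determinant 163047361/65205625
char-poly roots: 12769/100 and 51076/2608225
σ_max=√(12769/100)=(113/10), σ_min=√(51076/2608225)=(226/1615) → κ = 80.7500

80.7500


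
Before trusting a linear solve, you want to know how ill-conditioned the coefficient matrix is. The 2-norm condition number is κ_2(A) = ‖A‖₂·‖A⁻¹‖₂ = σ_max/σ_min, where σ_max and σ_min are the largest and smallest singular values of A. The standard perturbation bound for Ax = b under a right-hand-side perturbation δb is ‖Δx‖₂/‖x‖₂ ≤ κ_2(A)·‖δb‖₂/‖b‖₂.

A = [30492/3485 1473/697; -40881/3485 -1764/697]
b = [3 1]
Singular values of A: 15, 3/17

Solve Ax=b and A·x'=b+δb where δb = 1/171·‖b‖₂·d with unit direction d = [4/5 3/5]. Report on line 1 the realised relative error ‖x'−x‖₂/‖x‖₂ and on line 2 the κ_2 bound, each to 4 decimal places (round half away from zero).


0.0062
0.4971

σ_max = 15, σ_min = 3/17
κ_2(A) = 15 / (3/17) = 85.0000
perturbation bound = 85.0000·1/171 = 0.4971
solve Ax = b  →  x = [-3.6667 16.6000]
2-norm of b is 3.1623; of x, 17.0001
with δb = [0.0148 0.0111], A·Δx = δb → ‖Δx‖ = 0.1048
dividing the unrounded norms, ‖Δx‖/‖x‖ = 0.0062
so the bound overstates the realised error by a factor of ≈ 80.6387 (computed from the unrounded values)


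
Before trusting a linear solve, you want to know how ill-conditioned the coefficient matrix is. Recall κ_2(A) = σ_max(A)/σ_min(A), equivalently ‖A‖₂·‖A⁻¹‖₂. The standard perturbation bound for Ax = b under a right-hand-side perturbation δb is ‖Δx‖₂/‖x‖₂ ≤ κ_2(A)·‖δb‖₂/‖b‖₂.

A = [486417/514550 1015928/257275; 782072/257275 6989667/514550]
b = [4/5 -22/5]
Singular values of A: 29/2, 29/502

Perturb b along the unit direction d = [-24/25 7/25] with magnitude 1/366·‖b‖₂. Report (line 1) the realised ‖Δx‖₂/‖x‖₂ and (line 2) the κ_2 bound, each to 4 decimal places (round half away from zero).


0.0061
0.6858

largest singular value 29/2, smallest 29/502
condition number: (29/2) ÷ (29/502) = 251.0000
perturbation bound = 251.0000·1/366 = 0.6858
solve Ax = b  →  x = [33.7157 -7.8688]
‖b‖ = 4.4721, ‖x‖ = 34.6218
δb = ε·‖b‖·d = [-0.0117 0.0034]; solving A·Δx = δb gives ‖Δx‖ = 0.2115
dividing the unrounded norms, ‖Δx‖/‖x‖ = 0.0061
realised/bound (from unrounded values) ≈ 0.0089


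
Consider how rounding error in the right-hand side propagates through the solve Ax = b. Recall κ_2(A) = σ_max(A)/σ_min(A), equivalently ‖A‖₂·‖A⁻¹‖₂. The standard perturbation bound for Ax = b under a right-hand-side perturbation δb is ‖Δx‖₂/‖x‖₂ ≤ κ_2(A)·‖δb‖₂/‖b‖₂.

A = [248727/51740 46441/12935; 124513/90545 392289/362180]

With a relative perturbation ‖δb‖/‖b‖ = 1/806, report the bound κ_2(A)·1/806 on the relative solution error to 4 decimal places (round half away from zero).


AᵀA = [131177868025/5246974096 6148504800/327935881; 6148504800/327935881 73791823225/5246974096]; tr = 102484845625/2623487048, det = 6103515625/83951585536
solving λ² − 102484845625/2623487048·λ + 6103515625/83951585536 = 0 gives λ = 625/16, 9765625/5246974096
so κ_2 = √((625/16) / (9765625/5246974096)) = 144.8720
bound on ‖Δx‖/‖x‖: κ·ε = 144.8720·1/806 = 0.1797

0.1797


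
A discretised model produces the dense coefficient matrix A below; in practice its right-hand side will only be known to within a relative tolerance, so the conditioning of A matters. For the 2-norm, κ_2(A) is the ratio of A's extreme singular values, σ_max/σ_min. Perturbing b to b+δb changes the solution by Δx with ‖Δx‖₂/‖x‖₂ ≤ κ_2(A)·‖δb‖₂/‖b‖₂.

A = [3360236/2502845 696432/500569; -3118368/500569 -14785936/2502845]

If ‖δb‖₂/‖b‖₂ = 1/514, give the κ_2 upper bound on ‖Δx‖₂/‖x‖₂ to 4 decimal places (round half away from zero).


0.2048

M = AᵀA = [151336502416/3726492025 5764207680/149059681; 5764207680/149059681 137269090816/3726492025]. tr(M)=343169552/4431025, det(M)=59969536/110775625
λ_max, λ_min = (343169552/4431025 ± √188356520284416/31414372081)/2 = 1936/25, 30976/4431025
σ_max=√(1936/25)=(44/5), σ_min=√(30976/4431025)=(176/2105) → κ = 105.2500
perturbation bound = 105.2500·1/514 = 0.2048


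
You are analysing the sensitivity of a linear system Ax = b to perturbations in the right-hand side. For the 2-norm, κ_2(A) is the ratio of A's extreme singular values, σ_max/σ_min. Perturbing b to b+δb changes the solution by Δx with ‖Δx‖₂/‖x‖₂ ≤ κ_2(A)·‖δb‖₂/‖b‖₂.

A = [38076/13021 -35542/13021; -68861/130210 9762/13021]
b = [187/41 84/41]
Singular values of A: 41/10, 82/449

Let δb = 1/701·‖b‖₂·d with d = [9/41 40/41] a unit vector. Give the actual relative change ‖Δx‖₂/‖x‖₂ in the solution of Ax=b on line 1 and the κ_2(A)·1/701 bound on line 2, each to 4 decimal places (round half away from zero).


0.0024
0.0320

σ_max = 41/10, σ_min = 82/449
κ_2(A) = (41/10) / (82/449) = 22.4500
bound on ‖Δx‖/‖x‖: κ·ε = 22.4500·1/701 = 0.0320
solve Ax = b  →  x = [12.0353 11.2225]
‖b‖ = 5.0000, ‖x‖ = 16.4558
with δb = [0.0016 0.0070], A·Δx = δb → ‖Δx‖ = 0.0391
dividing the unrounded norms, ‖Δx‖/‖x‖ = 0.0024
tightness: 0.0024 against a bound of 0.0320 (unrounded ratio ≈ 0.0741)


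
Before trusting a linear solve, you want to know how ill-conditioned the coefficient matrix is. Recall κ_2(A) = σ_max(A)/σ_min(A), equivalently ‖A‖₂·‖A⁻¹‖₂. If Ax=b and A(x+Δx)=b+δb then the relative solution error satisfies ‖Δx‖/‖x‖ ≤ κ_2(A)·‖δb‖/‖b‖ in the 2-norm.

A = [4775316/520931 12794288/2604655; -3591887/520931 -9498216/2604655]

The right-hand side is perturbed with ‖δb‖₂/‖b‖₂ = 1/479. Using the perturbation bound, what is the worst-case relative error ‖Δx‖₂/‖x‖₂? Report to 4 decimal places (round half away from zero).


0.7997

AᵀA = [35705295120625/271369106761 19042657353720/271369106761; 19042657353720/271369106761 10156396504384/271369106761]; tr = 158690974481/938993449, det = 182790400/938993449
solving λ² − 158690974481/938993449·λ + 182790400/938993449 = 0 gives λ = 169, 1081600/938993449
so κ_2 = √(169 / (1081600/938993449)) = 383.0375
perturbation bound = 383.0375·1/479 = 0.7997


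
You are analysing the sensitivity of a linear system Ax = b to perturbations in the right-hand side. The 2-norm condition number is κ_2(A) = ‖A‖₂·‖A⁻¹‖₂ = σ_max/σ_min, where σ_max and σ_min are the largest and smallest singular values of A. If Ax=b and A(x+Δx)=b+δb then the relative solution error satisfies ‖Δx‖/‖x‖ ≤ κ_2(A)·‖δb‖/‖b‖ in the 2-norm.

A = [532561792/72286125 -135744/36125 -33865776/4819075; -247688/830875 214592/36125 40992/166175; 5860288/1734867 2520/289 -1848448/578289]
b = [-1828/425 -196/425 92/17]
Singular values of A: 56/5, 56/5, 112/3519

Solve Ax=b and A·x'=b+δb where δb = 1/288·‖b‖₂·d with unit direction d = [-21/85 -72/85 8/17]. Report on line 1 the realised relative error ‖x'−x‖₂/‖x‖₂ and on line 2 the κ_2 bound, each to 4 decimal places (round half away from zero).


from the listed singular values, σ₁ = 56/5, σ_n = 112/3519
κ_2(A) = (56/5) / (112/3519) = 351.9000
bound on ‖Δx‖/‖x‖: κ·ε = 351.9000·1/288 = 1.2219
solve Ax = b  →  x = [86.5684 0.4832 91.1100]
‖b‖ = 6.9282, ‖x‖ = 125.6796
Δx = A⁻¹·δb where δb = 1/288·6.9282·d; ‖Δx‖ = 0.7558
relative error = 0.0060
so the bound overstates the realised error by a factor of ≈ 203.1712 (computed from the unrounded values)

0.0060
1.2219


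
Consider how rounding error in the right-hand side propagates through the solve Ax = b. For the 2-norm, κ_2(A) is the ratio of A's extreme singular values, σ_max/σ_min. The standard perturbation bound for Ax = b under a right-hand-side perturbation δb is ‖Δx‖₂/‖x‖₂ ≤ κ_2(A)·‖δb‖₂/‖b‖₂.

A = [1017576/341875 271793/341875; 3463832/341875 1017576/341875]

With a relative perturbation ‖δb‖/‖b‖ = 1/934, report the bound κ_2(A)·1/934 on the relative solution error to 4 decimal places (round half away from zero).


0.1611

form AᵀA = [20853748864/187005625 6082051752/187005625; 6082051752/187005625 1774931761/187005625] with trace 36205889/299209 and determinant 193600/299209
solving λ² − 36205889/299209·λ + 193600/299209 = 0 gives λ = 121, 1600/299209
κ_2(A) = √(λ_max/λ_min) = √(121 / (1600/299209)) = 150.4250
perturbation bound = 150.4250·1/934 = 0.1611


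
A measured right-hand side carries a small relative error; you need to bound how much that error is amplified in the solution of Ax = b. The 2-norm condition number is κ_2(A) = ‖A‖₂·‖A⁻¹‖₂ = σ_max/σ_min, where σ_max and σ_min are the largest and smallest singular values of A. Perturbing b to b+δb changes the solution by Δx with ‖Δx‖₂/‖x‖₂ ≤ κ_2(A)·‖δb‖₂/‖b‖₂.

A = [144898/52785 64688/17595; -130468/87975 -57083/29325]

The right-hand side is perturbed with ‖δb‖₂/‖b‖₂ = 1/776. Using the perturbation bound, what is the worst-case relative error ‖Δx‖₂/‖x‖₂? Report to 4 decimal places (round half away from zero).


form AᵀA = [2346307444/241025625 1042756364/80341875; 1042756364/80341875 463459009/26780625] with trace 260697541/9641025 and determinant 114244/9641025
λ_max, λ_min = (260697541/9641025 ± √67958802166406281/92949363050625)/2 = 676/25, 169/385641
so κ_2 = √((676/25) / (169/385641)) = 248.4000
κ_2(A)·‖δb‖/‖b‖ = 0.3201

0.3201


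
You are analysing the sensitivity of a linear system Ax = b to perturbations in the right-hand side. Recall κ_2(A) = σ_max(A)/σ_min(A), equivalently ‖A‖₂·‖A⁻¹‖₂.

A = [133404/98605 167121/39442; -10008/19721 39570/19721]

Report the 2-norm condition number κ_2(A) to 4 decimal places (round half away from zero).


M = AᵀA = [120122064/57532225 54243918/11506445; 54243918/11506445 202322889/9205156]. tr(M)=3294801/136900, det(M)=32400/1369
char-poly roots: 576/25 and 5625/5476
σ_max=√(576/25)=(24/5), σ_min=√(5625/5476)=(75/74) → κ = 4.7360

4.7360


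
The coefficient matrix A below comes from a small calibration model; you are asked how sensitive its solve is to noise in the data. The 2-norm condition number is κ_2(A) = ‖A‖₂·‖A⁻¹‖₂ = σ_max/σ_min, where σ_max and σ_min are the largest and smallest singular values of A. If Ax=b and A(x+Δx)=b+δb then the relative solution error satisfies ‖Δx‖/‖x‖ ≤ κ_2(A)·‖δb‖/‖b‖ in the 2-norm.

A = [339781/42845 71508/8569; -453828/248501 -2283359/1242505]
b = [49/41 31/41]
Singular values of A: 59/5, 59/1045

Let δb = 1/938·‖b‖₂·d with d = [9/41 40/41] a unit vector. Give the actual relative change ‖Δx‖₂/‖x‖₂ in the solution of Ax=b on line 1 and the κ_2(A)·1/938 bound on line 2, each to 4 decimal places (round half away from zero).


0.0015
0.2228

largest singular value 59/5, smallest 59/1045
condition number: (59/5) ÷ (59/1045) = 209.0000
worst-case relative error ≤ 209.0000 × 1/938 = 0.2228
solve Ax = b  →  x = [-12.7674 12.2764]
‖b‖₂ = 1.4142 and ‖x‖₂ = 17.7121
δb = ε·‖b‖·d = [0.0003 0.0015]; solving A·Δx = δb gives ‖Δx‖ = 0.0267
relative error = 0.0015
realised/bound (from unrounded values) ≈ 0.0068


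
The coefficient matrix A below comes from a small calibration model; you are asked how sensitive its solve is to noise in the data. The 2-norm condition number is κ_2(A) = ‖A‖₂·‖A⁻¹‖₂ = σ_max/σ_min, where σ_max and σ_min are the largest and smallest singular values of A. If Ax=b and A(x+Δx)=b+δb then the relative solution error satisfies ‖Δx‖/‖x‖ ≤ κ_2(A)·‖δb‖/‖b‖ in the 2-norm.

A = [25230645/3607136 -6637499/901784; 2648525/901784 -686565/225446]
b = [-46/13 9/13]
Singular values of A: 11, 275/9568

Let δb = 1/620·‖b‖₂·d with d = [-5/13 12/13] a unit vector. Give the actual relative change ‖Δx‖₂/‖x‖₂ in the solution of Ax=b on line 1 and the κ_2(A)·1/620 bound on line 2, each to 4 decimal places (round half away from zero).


σ_max = 11, σ_min = 275/9568
condition number: 11 ÷ (275/9568) = 382.7200
κ_2(A)·‖δb‖/‖b‖ = 0.6173
solve Ax = b  →  x = [50.2014 48.1875]
‖b‖ = 3.6056, ‖x‖ = 69.5860
Δx = A⁻¹·δb where δb = 1/620·3.6056·d; ‖Δx‖ = 0.2023
realised ‖Δx‖/‖x‖ = 0.0029
tightness: 0.0029 against a bound of 0.6173 (unrounded ratio ≈ 0.0047)

0.0029
0.6173


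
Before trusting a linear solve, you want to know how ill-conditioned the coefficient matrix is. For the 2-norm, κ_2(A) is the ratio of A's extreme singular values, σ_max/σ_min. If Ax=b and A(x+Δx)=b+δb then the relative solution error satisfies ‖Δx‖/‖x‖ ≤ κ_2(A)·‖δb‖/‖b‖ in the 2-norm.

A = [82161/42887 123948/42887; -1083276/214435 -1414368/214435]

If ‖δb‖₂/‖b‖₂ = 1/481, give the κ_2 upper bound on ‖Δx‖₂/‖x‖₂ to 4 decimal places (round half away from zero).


form AᵀA = [7942293729/272085025 10572444972/272085025; 10572444972/272085025 14109553296/272085025] with trace 882073881/10883401 and determinant 41990400/10883401
eigenvalues of AᵀA: λ = (tr ± √(tr²−4·det))/2 = 81, 518400/10883401
κ = σ_max/σ_min = 9/(720/3299) = 41.2375
perturbation bound = 41.2375·1/481 = 0.0857

0.0857


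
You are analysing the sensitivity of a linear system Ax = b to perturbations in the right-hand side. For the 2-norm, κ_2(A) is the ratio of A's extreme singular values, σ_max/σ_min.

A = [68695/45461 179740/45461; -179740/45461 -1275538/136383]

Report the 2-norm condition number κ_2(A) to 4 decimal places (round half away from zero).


M = AᵀA = [219085625/12229009 1575780580/36687027; 1575780580/36687027 11347665076/110061081]. tr(M)=78813229/651249, det(M)=1464100/651249
char-poly roots: 121 and 12100/651249
so κ_2 = √(121 / (12100/651249)) = 80.7000

80.7000


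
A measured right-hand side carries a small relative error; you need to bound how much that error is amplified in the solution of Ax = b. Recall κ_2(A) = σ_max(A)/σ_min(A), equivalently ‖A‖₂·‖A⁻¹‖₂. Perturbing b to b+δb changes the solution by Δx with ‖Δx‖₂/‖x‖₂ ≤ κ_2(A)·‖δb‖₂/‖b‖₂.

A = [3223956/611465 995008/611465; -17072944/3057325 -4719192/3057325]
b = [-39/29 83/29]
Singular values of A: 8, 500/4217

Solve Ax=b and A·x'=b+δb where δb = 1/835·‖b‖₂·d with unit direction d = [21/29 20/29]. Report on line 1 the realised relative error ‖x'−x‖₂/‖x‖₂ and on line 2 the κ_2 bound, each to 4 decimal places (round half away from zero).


0.0038
0.0808

from the listed singular values, σ₁ = 8, σ_n = 500/4217
κ = σ_max/σ_min = 8/(500/4217) = 67.4720
worst-case relative error ≤ 67.4720 × 1/835 = 0.0808
solve Ax = b  →  x = [-2.7215 7.9916]
2-norm of b is 3.1623; of x, 8.4423
δb = ε·‖b‖·d = [0.0027 0.0026]; solving A·Δx = δb gives ‖Δx‖ = 0.0319
dividing the unrounded norms, ‖Δx‖/‖x‖ = 0.0038
realised/bound (from unrounded values) ≈ 0.0468


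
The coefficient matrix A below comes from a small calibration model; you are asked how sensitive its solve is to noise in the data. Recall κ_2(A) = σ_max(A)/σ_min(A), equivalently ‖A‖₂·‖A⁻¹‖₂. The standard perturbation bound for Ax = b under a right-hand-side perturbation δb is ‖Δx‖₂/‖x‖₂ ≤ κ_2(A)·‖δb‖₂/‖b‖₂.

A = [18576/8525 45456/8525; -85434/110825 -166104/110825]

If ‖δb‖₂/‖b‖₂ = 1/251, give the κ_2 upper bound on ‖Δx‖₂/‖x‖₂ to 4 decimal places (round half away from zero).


AᵀA = [104984676/19651489 251028720/19651489; 251028720/19651489 602858304/19651489]; tr = 4188420/116281, det = 82944/116281
λ_max, λ_min = (4188420/116281 ± √17504282851344/13521270961)/2 = 36, 2304/116281
σ_max=√36=6, σ_min=√(2304/116281)=(48/341) → κ = 42.6250
worst-case relative error ≤ 42.6250 × 1/251 = 0.1698

0.1698


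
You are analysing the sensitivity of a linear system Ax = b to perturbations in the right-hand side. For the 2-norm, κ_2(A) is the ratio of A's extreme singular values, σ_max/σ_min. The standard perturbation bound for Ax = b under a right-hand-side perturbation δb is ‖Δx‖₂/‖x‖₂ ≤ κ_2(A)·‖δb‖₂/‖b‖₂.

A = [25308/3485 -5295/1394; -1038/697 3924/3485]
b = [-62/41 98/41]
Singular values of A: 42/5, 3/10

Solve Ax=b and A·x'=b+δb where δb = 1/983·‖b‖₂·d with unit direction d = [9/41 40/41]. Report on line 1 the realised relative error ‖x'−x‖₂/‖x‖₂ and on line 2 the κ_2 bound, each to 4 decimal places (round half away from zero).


σ_max = 42/5, σ_min = 3/10
κ = σ_max/σ_min = (42/5)/(3/10) = 28.0000
perturbation bound = 28.0000·1/983 = 0.0285
solve Ax = b  →  x = [2.9272 5.9944]
‖b‖ = 2.8284, ‖x‖ = 6.6709
with δb = [0.0006 0.0028], A·Δx = δb → ‖Δx‖ = 0.0096
dividing the unrounded norms, ‖Δx‖/‖x‖ = 0.0014
realised/bound (from unrounded values) ≈ 0.0505

0.0014
0.0285


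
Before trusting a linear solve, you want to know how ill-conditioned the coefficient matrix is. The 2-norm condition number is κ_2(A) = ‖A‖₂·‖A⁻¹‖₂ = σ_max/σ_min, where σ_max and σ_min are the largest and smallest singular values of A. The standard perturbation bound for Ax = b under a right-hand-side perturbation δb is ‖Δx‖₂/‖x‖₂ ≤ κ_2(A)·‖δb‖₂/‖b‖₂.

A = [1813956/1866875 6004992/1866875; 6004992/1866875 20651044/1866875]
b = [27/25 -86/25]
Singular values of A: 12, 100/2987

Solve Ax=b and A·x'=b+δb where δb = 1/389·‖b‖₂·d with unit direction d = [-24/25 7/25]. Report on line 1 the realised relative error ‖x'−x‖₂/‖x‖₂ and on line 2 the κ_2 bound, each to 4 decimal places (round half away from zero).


σ_max = 12, σ_min = 100/2987
condition number: 12 ÷ (100/2987) = 358.4400
perturbation bound = 358.4400·1/389 = 0.9214
solve Ax = b  →  x = [57.2804 -16.9672]
‖b‖ = 3.6056, ‖x‖ = 59.7405
re-solving with b+δb shifts x by Δx of norm 0.2769
dividing the unrounded norms, ‖Δx‖/‖x‖ = 0.0046
so the bound overstates the realised error by a factor of ≈ 198.8285 (computed from the unrounded values)

0.0046
0.9214
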